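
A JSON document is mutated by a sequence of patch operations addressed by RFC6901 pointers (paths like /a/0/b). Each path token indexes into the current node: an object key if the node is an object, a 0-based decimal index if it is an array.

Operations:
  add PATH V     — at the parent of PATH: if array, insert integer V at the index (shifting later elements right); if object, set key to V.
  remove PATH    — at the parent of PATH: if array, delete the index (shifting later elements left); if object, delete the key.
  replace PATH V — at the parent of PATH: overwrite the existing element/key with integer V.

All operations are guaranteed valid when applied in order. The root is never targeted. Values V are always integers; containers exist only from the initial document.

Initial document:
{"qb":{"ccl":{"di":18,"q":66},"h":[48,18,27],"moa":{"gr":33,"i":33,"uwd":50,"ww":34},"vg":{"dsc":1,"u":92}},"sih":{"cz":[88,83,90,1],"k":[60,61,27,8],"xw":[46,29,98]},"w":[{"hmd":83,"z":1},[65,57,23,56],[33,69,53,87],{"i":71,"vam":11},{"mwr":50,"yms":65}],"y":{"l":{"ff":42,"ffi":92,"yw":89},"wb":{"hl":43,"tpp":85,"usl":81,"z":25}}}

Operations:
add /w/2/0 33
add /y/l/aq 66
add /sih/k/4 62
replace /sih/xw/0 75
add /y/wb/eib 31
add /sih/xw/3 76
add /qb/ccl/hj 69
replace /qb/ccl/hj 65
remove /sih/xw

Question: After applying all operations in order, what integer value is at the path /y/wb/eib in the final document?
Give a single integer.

Answer: 31

Derivation:
After op 1 (add /w/2/0 33): {"qb":{"ccl":{"di":18,"q":66},"h":[48,18,27],"moa":{"gr":33,"i":33,"uwd":50,"ww":34},"vg":{"dsc":1,"u":92}},"sih":{"cz":[88,83,90,1],"k":[60,61,27,8],"xw":[46,29,98]},"w":[{"hmd":83,"z":1},[65,57,23,56],[33,33,69,53,87],{"i":71,"vam":11},{"mwr":50,"yms":65}],"y":{"l":{"ff":42,"ffi":92,"yw":89},"wb":{"hl":43,"tpp":85,"usl":81,"z":25}}}
After op 2 (add /y/l/aq 66): {"qb":{"ccl":{"di":18,"q":66},"h":[48,18,27],"moa":{"gr":33,"i":33,"uwd":50,"ww":34},"vg":{"dsc":1,"u":92}},"sih":{"cz":[88,83,90,1],"k":[60,61,27,8],"xw":[46,29,98]},"w":[{"hmd":83,"z":1},[65,57,23,56],[33,33,69,53,87],{"i":71,"vam":11},{"mwr":50,"yms":65}],"y":{"l":{"aq":66,"ff":42,"ffi":92,"yw":89},"wb":{"hl":43,"tpp":85,"usl":81,"z":25}}}
After op 3 (add /sih/k/4 62): {"qb":{"ccl":{"di":18,"q":66},"h":[48,18,27],"moa":{"gr":33,"i":33,"uwd":50,"ww":34},"vg":{"dsc":1,"u":92}},"sih":{"cz":[88,83,90,1],"k":[60,61,27,8,62],"xw":[46,29,98]},"w":[{"hmd":83,"z":1},[65,57,23,56],[33,33,69,53,87],{"i":71,"vam":11},{"mwr":50,"yms":65}],"y":{"l":{"aq":66,"ff":42,"ffi":92,"yw":89},"wb":{"hl":43,"tpp":85,"usl":81,"z":25}}}
After op 4 (replace /sih/xw/0 75): {"qb":{"ccl":{"di":18,"q":66},"h":[48,18,27],"moa":{"gr":33,"i":33,"uwd":50,"ww":34},"vg":{"dsc":1,"u":92}},"sih":{"cz":[88,83,90,1],"k":[60,61,27,8,62],"xw":[75,29,98]},"w":[{"hmd":83,"z":1},[65,57,23,56],[33,33,69,53,87],{"i":71,"vam":11},{"mwr":50,"yms":65}],"y":{"l":{"aq":66,"ff":42,"ffi":92,"yw":89},"wb":{"hl":43,"tpp":85,"usl":81,"z":25}}}
After op 5 (add /y/wb/eib 31): {"qb":{"ccl":{"di":18,"q":66},"h":[48,18,27],"moa":{"gr":33,"i":33,"uwd":50,"ww":34},"vg":{"dsc":1,"u":92}},"sih":{"cz":[88,83,90,1],"k":[60,61,27,8,62],"xw":[75,29,98]},"w":[{"hmd":83,"z":1},[65,57,23,56],[33,33,69,53,87],{"i":71,"vam":11},{"mwr":50,"yms":65}],"y":{"l":{"aq":66,"ff":42,"ffi":92,"yw":89},"wb":{"eib":31,"hl":43,"tpp":85,"usl":81,"z":25}}}
After op 6 (add /sih/xw/3 76): {"qb":{"ccl":{"di":18,"q":66},"h":[48,18,27],"moa":{"gr":33,"i":33,"uwd":50,"ww":34},"vg":{"dsc":1,"u":92}},"sih":{"cz":[88,83,90,1],"k":[60,61,27,8,62],"xw":[75,29,98,76]},"w":[{"hmd":83,"z":1},[65,57,23,56],[33,33,69,53,87],{"i":71,"vam":11},{"mwr":50,"yms":65}],"y":{"l":{"aq":66,"ff":42,"ffi":92,"yw":89},"wb":{"eib":31,"hl":43,"tpp":85,"usl":81,"z":25}}}
After op 7 (add /qb/ccl/hj 69): {"qb":{"ccl":{"di":18,"hj":69,"q":66},"h":[48,18,27],"moa":{"gr":33,"i":33,"uwd":50,"ww":34},"vg":{"dsc":1,"u":92}},"sih":{"cz":[88,83,90,1],"k":[60,61,27,8,62],"xw":[75,29,98,76]},"w":[{"hmd":83,"z":1},[65,57,23,56],[33,33,69,53,87],{"i":71,"vam":11},{"mwr":50,"yms":65}],"y":{"l":{"aq":66,"ff":42,"ffi":92,"yw":89},"wb":{"eib":31,"hl":43,"tpp":85,"usl":81,"z":25}}}
After op 8 (replace /qb/ccl/hj 65): {"qb":{"ccl":{"di":18,"hj":65,"q":66},"h":[48,18,27],"moa":{"gr":33,"i":33,"uwd":50,"ww":34},"vg":{"dsc":1,"u":92}},"sih":{"cz":[88,83,90,1],"k":[60,61,27,8,62],"xw":[75,29,98,76]},"w":[{"hmd":83,"z":1},[65,57,23,56],[33,33,69,53,87],{"i":71,"vam":11},{"mwr":50,"yms":65}],"y":{"l":{"aq":66,"ff":42,"ffi":92,"yw":89},"wb":{"eib":31,"hl":43,"tpp":85,"usl":81,"z":25}}}
After op 9 (remove /sih/xw): {"qb":{"ccl":{"di":18,"hj":65,"q":66},"h":[48,18,27],"moa":{"gr":33,"i":33,"uwd":50,"ww":34},"vg":{"dsc":1,"u":92}},"sih":{"cz":[88,83,90,1],"k":[60,61,27,8,62]},"w":[{"hmd":83,"z":1},[65,57,23,56],[33,33,69,53,87],{"i":71,"vam":11},{"mwr":50,"yms":65}],"y":{"l":{"aq":66,"ff":42,"ffi":92,"yw":89},"wb":{"eib":31,"hl":43,"tpp":85,"usl":81,"z":25}}}
Value at /y/wb/eib: 31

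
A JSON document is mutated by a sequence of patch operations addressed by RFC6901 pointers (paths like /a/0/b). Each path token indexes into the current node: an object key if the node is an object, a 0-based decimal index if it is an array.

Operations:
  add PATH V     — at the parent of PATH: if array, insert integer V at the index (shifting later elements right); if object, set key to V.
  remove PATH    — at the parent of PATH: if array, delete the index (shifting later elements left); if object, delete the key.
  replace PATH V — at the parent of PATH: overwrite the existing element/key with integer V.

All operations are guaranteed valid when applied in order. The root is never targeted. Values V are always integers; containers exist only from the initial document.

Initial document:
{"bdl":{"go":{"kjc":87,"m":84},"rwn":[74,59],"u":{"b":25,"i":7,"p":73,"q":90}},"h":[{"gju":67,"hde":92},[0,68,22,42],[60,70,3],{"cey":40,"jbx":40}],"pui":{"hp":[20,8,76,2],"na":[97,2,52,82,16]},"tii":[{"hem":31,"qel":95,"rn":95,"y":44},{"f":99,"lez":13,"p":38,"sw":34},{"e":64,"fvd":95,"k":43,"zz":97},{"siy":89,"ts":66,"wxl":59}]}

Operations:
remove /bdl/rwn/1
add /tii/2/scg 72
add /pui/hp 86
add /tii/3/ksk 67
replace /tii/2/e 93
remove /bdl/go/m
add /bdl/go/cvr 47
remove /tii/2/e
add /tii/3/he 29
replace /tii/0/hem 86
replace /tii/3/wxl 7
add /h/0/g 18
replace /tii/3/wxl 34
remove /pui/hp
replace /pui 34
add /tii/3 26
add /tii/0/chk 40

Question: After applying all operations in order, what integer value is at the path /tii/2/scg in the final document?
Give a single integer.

Answer: 72

Derivation:
After op 1 (remove /bdl/rwn/1): {"bdl":{"go":{"kjc":87,"m":84},"rwn":[74],"u":{"b":25,"i":7,"p":73,"q":90}},"h":[{"gju":67,"hde":92},[0,68,22,42],[60,70,3],{"cey":40,"jbx":40}],"pui":{"hp":[20,8,76,2],"na":[97,2,52,82,16]},"tii":[{"hem":31,"qel":95,"rn":95,"y":44},{"f":99,"lez":13,"p":38,"sw":34},{"e":64,"fvd":95,"k":43,"zz":97},{"siy":89,"ts":66,"wxl":59}]}
After op 2 (add /tii/2/scg 72): {"bdl":{"go":{"kjc":87,"m":84},"rwn":[74],"u":{"b":25,"i":7,"p":73,"q":90}},"h":[{"gju":67,"hde":92},[0,68,22,42],[60,70,3],{"cey":40,"jbx":40}],"pui":{"hp":[20,8,76,2],"na":[97,2,52,82,16]},"tii":[{"hem":31,"qel":95,"rn":95,"y":44},{"f":99,"lez":13,"p":38,"sw":34},{"e":64,"fvd":95,"k":43,"scg":72,"zz":97},{"siy":89,"ts":66,"wxl":59}]}
After op 3 (add /pui/hp 86): {"bdl":{"go":{"kjc":87,"m":84},"rwn":[74],"u":{"b":25,"i":7,"p":73,"q":90}},"h":[{"gju":67,"hde":92},[0,68,22,42],[60,70,3],{"cey":40,"jbx":40}],"pui":{"hp":86,"na":[97,2,52,82,16]},"tii":[{"hem":31,"qel":95,"rn":95,"y":44},{"f":99,"lez":13,"p":38,"sw":34},{"e":64,"fvd":95,"k":43,"scg":72,"zz":97},{"siy":89,"ts":66,"wxl":59}]}
After op 4 (add /tii/3/ksk 67): {"bdl":{"go":{"kjc":87,"m":84},"rwn":[74],"u":{"b":25,"i":7,"p":73,"q":90}},"h":[{"gju":67,"hde":92},[0,68,22,42],[60,70,3],{"cey":40,"jbx":40}],"pui":{"hp":86,"na":[97,2,52,82,16]},"tii":[{"hem":31,"qel":95,"rn":95,"y":44},{"f":99,"lez":13,"p":38,"sw":34},{"e":64,"fvd":95,"k":43,"scg":72,"zz":97},{"ksk":67,"siy":89,"ts":66,"wxl":59}]}
After op 5 (replace /tii/2/e 93): {"bdl":{"go":{"kjc":87,"m":84},"rwn":[74],"u":{"b":25,"i":7,"p":73,"q":90}},"h":[{"gju":67,"hde":92},[0,68,22,42],[60,70,3],{"cey":40,"jbx":40}],"pui":{"hp":86,"na":[97,2,52,82,16]},"tii":[{"hem":31,"qel":95,"rn":95,"y":44},{"f":99,"lez":13,"p":38,"sw":34},{"e":93,"fvd":95,"k":43,"scg":72,"zz":97},{"ksk":67,"siy":89,"ts":66,"wxl":59}]}
After op 6 (remove /bdl/go/m): {"bdl":{"go":{"kjc":87},"rwn":[74],"u":{"b":25,"i":7,"p":73,"q":90}},"h":[{"gju":67,"hde":92},[0,68,22,42],[60,70,3],{"cey":40,"jbx":40}],"pui":{"hp":86,"na":[97,2,52,82,16]},"tii":[{"hem":31,"qel":95,"rn":95,"y":44},{"f":99,"lez":13,"p":38,"sw":34},{"e":93,"fvd":95,"k":43,"scg":72,"zz":97},{"ksk":67,"siy":89,"ts":66,"wxl":59}]}
After op 7 (add /bdl/go/cvr 47): {"bdl":{"go":{"cvr":47,"kjc":87},"rwn":[74],"u":{"b":25,"i":7,"p":73,"q":90}},"h":[{"gju":67,"hde":92},[0,68,22,42],[60,70,3],{"cey":40,"jbx":40}],"pui":{"hp":86,"na":[97,2,52,82,16]},"tii":[{"hem":31,"qel":95,"rn":95,"y":44},{"f":99,"lez":13,"p":38,"sw":34},{"e":93,"fvd":95,"k":43,"scg":72,"zz":97},{"ksk":67,"siy":89,"ts":66,"wxl":59}]}
After op 8 (remove /tii/2/e): {"bdl":{"go":{"cvr":47,"kjc":87},"rwn":[74],"u":{"b":25,"i":7,"p":73,"q":90}},"h":[{"gju":67,"hde":92},[0,68,22,42],[60,70,3],{"cey":40,"jbx":40}],"pui":{"hp":86,"na":[97,2,52,82,16]},"tii":[{"hem":31,"qel":95,"rn":95,"y":44},{"f":99,"lez":13,"p":38,"sw":34},{"fvd":95,"k":43,"scg":72,"zz":97},{"ksk":67,"siy":89,"ts":66,"wxl":59}]}
After op 9 (add /tii/3/he 29): {"bdl":{"go":{"cvr":47,"kjc":87},"rwn":[74],"u":{"b":25,"i":7,"p":73,"q":90}},"h":[{"gju":67,"hde":92},[0,68,22,42],[60,70,3],{"cey":40,"jbx":40}],"pui":{"hp":86,"na":[97,2,52,82,16]},"tii":[{"hem":31,"qel":95,"rn":95,"y":44},{"f":99,"lez":13,"p":38,"sw":34},{"fvd":95,"k":43,"scg":72,"zz":97},{"he":29,"ksk":67,"siy":89,"ts":66,"wxl":59}]}
After op 10 (replace /tii/0/hem 86): {"bdl":{"go":{"cvr":47,"kjc":87},"rwn":[74],"u":{"b":25,"i":7,"p":73,"q":90}},"h":[{"gju":67,"hde":92},[0,68,22,42],[60,70,3],{"cey":40,"jbx":40}],"pui":{"hp":86,"na":[97,2,52,82,16]},"tii":[{"hem":86,"qel":95,"rn":95,"y":44},{"f":99,"lez":13,"p":38,"sw":34},{"fvd":95,"k":43,"scg":72,"zz":97},{"he":29,"ksk":67,"siy":89,"ts":66,"wxl":59}]}
After op 11 (replace /tii/3/wxl 7): {"bdl":{"go":{"cvr":47,"kjc":87},"rwn":[74],"u":{"b":25,"i":7,"p":73,"q":90}},"h":[{"gju":67,"hde":92},[0,68,22,42],[60,70,3],{"cey":40,"jbx":40}],"pui":{"hp":86,"na":[97,2,52,82,16]},"tii":[{"hem":86,"qel":95,"rn":95,"y":44},{"f":99,"lez":13,"p":38,"sw":34},{"fvd":95,"k":43,"scg":72,"zz":97},{"he":29,"ksk":67,"siy":89,"ts":66,"wxl":7}]}
After op 12 (add /h/0/g 18): {"bdl":{"go":{"cvr":47,"kjc":87},"rwn":[74],"u":{"b":25,"i":7,"p":73,"q":90}},"h":[{"g":18,"gju":67,"hde":92},[0,68,22,42],[60,70,3],{"cey":40,"jbx":40}],"pui":{"hp":86,"na":[97,2,52,82,16]},"tii":[{"hem":86,"qel":95,"rn":95,"y":44},{"f":99,"lez":13,"p":38,"sw":34},{"fvd":95,"k":43,"scg":72,"zz":97},{"he":29,"ksk":67,"siy":89,"ts":66,"wxl":7}]}
After op 13 (replace /tii/3/wxl 34): {"bdl":{"go":{"cvr":47,"kjc":87},"rwn":[74],"u":{"b":25,"i":7,"p":73,"q":90}},"h":[{"g":18,"gju":67,"hde":92},[0,68,22,42],[60,70,3],{"cey":40,"jbx":40}],"pui":{"hp":86,"na":[97,2,52,82,16]},"tii":[{"hem":86,"qel":95,"rn":95,"y":44},{"f":99,"lez":13,"p":38,"sw":34},{"fvd":95,"k":43,"scg":72,"zz":97},{"he":29,"ksk":67,"siy":89,"ts":66,"wxl":34}]}
After op 14 (remove /pui/hp): {"bdl":{"go":{"cvr":47,"kjc":87},"rwn":[74],"u":{"b":25,"i":7,"p":73,"q":90}},"h":[{"g":18,"gju":67,"hde":92},[0,68,22,42],[60,70,3],{"cey":40,"jbx":40}],"pui":{"na":[97,2,52,82,16]},"tii":[{"hem":86,"qel":95,"rn":95,"y":44},{"f":99,"lez":13,"p":38,"sw":34},{"fvd":95,"k":43,"scg":72,"zz":97},{"he":29,"ksk":67,"siy":89,"ts":66,"wxl":34}]}
After op 15 (replace /pui 34): {"bdl":{"go":{"cvr":47,"kjc":87},"rwn":[74],"u":{"b":25,"i":7,"p":73,"q":90}},"h":[{"g":18,"gju":67,"hde":92},[0,68,22,42],[60,70,3],{"cey":40,"jbx":40}],"pui":34,"tii":[{"hem":86,"qel":95,"rn":95,"y":44},{"f":99,"lez":13,"p":38,"sw":34},{"fvd":95,"k":43,"scg":72,"zz":97},{"he":29,"ksk":67,"siy":89,"ts":66,"wxl":34}]}
After op 16 (add /tii/3 26): {"bdl":{"go":{"cvr":47,"kjc":87},"rwn":[74],"u":{"b":25,"i":7,"p":73,"q":90}},"h":[{"g":18,"gju":67,"hde":92},[0,68,22,42],[60,70,3],{"cey":40,"jbx":40}],"pui":34,"tii":[{"hem":86,"qel":95,"rn":95,"y":44},{"f":99,"lez":13,"p":38,"sw":34},{"fvd":95,"k":43,"scg":72,"zz":97},26,{"he":29,"ksk":67,"siy":89,"ts":66,"wxl":34}]}
After op 17 (add /tii/0/chk 40): {"bdl":{"go":{"cvr":47,"kjc":87},"rwn":[74],"u":{"b":25,"i":7,"p":73,"q":90}},"h":[{"g":18,"gju":67,"hde":92},[0,68,22,42],[60,70,3],{"cey":40,"jbx":40}],"pui":34,"tii":[{"chk":40,"hem":86,"qel":95,"rn":95,"y":44},{"f":99,"lez":13,"p":38,"sw":34},{"fvd":95,"k":43,"scg":72,"zz":97},26,{"he":29,"ksk":67,"siy":89,"ts":66,"wxl":34}]}
Value at /tii/2/scg: 72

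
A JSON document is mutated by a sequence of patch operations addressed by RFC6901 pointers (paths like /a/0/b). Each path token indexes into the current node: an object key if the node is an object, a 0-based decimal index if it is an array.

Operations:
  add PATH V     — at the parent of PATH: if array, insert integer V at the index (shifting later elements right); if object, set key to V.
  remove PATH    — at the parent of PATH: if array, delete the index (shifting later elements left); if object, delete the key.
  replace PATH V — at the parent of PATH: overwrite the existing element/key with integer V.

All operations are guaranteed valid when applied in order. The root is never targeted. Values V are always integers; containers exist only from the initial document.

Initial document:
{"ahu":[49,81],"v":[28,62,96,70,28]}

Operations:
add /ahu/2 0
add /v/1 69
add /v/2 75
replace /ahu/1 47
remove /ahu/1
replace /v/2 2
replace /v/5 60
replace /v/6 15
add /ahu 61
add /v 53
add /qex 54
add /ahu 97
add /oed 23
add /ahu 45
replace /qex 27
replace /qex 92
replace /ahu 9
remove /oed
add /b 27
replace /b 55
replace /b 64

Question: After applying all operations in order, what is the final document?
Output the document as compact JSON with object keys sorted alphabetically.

After op 1 (add /ahu/2 0): {"ahu":[49,81,0],"v":[28,62,96,70,28]}
After op 2 (add /v/1 69): {"ahu":[49,81,0],"v":[28,69,62,96,70,28]}
After op 3 (add /v/2 75): {"ahu":[49,81,0],"v":[28,69,75,62,96,70,28]}
After op 4 (replace /ahu/1 47): {"ahu":[49,47,0],"v":[28,69,75,62,96,70,28]}
After op 5 (remove /ahu/1): {"ahu":[49,0],"v":[28,69,75,62,96,70,28]}
After op 6 (replace /v/2 2): {"ahu":[49,0],"v":[28,69,2,62,96,70,28]}
After op 7 (replace /v/5 60): {"ahu":[49,0],"v":[28,69,2,62,96,60,28]}
After op 8 (replace /v/6 15): {"ahu":[49,0],"v":[28,69,2,62,96,60,15]}
After op 9 (add /ahu 61): {"ahu":61,"v":[28,69,2,62,96,60,15]}
After op 10 (add /v 53): {"ahu":61,"v":53}
After op 11 (add /qex 54): {"ahu":61,"qex":54,"v":53}
After op 12 (add /ahu 97): {"ahu":97,"qex":54,"v":53}
After op 13 (add /oed 23): {"ahu":97,"oed":23,"qex":54,"v":53}
After op 14 (add /ahu 45): {"ahu":45,"oed":23,"qex":54,"v":53}
After op 15 (replace /qex 27): {"ahu":45,"oed":23,"qex":27,"v":53}
After op 16 (replace /qex 92): {"ahu":45,"oed":23,"qex":92,"v":53}
After op 17 (replace /ahu 9): {"ahu":9,"oed":23,"qex":92,"v":53}
After op 18 (remove /oed): {"ahu":9,"qex":92,"v":53}
After op 19 (add /b 27): {"ahu":9,"b":27,"qex":92,"v":53}
After op 20 (replace /b 55): {"ahu":9,"b":55,"qex":92,"v":53}
After op 21 (replace /b 64): {"ahu":9,"b":64,"qex":92,"v":53}

Answer: {"ahu":9,"b":64,"qex":92,"v":53}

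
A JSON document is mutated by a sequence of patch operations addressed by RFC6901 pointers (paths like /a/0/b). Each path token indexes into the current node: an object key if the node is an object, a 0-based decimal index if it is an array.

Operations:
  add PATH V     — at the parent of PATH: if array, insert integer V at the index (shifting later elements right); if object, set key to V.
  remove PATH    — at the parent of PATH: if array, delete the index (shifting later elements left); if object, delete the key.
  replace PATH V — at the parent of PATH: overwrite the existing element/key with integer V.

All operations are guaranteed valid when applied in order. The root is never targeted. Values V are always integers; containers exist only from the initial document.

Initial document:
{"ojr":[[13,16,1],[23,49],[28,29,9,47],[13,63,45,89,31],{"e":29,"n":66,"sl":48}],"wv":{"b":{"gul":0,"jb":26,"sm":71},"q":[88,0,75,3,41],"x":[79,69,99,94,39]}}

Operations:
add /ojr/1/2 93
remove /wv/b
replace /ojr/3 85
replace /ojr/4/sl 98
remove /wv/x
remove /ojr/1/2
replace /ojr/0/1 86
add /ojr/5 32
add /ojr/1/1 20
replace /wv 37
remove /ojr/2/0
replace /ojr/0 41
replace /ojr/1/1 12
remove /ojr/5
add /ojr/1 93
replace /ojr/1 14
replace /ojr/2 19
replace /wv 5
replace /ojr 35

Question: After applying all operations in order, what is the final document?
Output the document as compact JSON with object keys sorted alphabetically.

Answer: {"ojr":35,"wv":5}

Derivation:
After op 1 (add /ojr/1/2 93): {"ojr":[[13,16,1],[23,49,93],[28,29,9,47],[13,63,45,89,31],{"e":29,"n":66,"sl":48}],"wv":{"b":{"gul":0,"jb":26,"sm":71},"q":[88,0,75,3,41],"x":[79,69,99,94,39]}}
After op 2 (remove /wv/b): {"ojr":[[13,16,1],[23,49,93],[28,29,9,47],[13,63,45,89,31],{"e":29,"n":66,"sl":48}],"wv":{"q":[88,0,75,3,41],"x":[79,69,99,94,39]}}
After op 3 (replace /ojr/3 85): {"ojr":[[13,16,1],[23,49,93],[28,29,9,47],85,{"e":29,"n":66,"sl":48}],"wv":{"q":[88,0,75,3,41],"x":[79,69,99,94,39]}}
After op 4 (replace /ojr/4/sl 98): {"ojr":[[13,16,1],[23,49,93],[28,29,9,47],85,{"e":29,"n":66,"sl":98}],"wv":{"q":[88,0,75,3,41],"x":[79,69,99,94,39]}}
After op 5 (remove /wv/x): {"ojr":[[13,16,1],[23,49,93],[28,29,9,47],85,{"e":29,"n":66,"sl":98}],"wv":{"q":[88,0,75,3,41]}}
After op 6 (remove /ojr/1/2): {"ojr":[[13,16,1],[23,49],[28,29,9,47],85,{"e":29,"n":66,"sl":98}],"wv":{"q":[88,0,75,3,41]}}
After op 7 (replace /ojr/0/1 86): {"ojr":[[13,86,1],[23,49],[28,29,9,47],85,{"e":29,"n":66,"sl":98}],"wv":{"q":[88,0,75,3,41]}}
After op 8 (add /ojr/5 32): {"ojr":[[13,86,1],[23,49],[28,29,9,47],85,{"e":29,"n":66,"sl":98},32],"wv":{"q":[88,0,75,3,41]}}
After op 9 (add /ojr/1/1 20): {"ojr":[[13,86,1],[23,20,49],[28,29,9,47],85,{"e":29,"n":66,"sl":98},32],"wv":{"q":[88,0,75,3,41]}}
After op 10 (replace /wv 37): {"ojr":[[13,86,1],[23,20,49],[28,29,9,47],85,{"e":29,"n":66,"sl":98},32],"wv":37}
After op 11 (remove /ojr/2/0): {"ojr":[[13,86,1],[23,20,49],[29,9,47],85,{"e":29,"n":66,"sl":98},32],"wv":37}
After op 12 (replace /ojr/0 41): {"ojr":[41,[23,20,49],[29,9,47],85,{"e":29,"n":66,"sl":98},32],"wv":37}
After op 13 (replace /ojr/1/1 12): {"ojr":[41,[23,12,49],[29,9,47],85,{"e":29,"n":66,"sl":98},32],"wv":37}
After op 14 (remove /ojr/5): {"ojr":[41,[23,12,49],[29,9,47],85,{"e":29,"n":66,"sl":98}],"wv":37}
After op 15 (add /ojr/1 93): {"ojr":[41,93,[23,12,49],[29,9,47],85,{"e":29,"n":66,"sl":98}],"wv":37}
After op 16 (replace /ojr/1 14): {"ojr":[41,14,[23,12,49],[29,9,47],85,{"e":29,"n":66,"sl":98}],"wv":37}
After op 17 (replace /ojr/2 19): {"ojr":[41,14,19,[29,9,47],85,{"e":29,"n":66,"sl":98}],"wv":37}
After op 18 (replace /wv 5): {"ojr":[41,14,19,[29,9,47],85,{"e":29,"n":66,"sl":98}],"wv":5}
After op 19 (replace /ojr 35): {"ojr":35,"wv":5}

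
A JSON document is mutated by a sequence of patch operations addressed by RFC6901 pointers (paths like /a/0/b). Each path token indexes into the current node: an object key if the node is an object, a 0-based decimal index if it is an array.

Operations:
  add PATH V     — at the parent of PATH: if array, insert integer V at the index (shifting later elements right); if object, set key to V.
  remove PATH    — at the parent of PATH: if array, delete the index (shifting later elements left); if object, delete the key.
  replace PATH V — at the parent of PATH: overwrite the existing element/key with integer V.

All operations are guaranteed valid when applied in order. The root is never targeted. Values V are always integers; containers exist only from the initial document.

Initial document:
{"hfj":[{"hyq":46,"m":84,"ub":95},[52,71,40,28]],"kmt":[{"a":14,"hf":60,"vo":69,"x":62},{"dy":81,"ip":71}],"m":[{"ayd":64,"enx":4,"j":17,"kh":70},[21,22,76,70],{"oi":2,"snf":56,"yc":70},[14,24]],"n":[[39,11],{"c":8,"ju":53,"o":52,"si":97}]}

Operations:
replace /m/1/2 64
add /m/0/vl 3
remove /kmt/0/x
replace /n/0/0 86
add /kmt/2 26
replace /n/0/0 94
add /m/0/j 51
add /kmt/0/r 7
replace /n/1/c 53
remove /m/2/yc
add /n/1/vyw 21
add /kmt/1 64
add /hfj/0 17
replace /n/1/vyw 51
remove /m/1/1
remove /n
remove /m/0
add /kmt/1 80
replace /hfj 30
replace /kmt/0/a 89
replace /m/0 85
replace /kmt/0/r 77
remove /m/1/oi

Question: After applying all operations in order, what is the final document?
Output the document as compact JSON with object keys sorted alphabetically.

After op 1 (replace /m/1/2 64): {"hfj":[{"hyq":46,"m":84,"ub":95},[52,71,40,28]],"kmt":[{"a":14,"hf":60,"vo":69,"x":62},{"dy":81,"ip":71}],"m":[{"ayd":64,"enx":4,"j":17,"kh":70},[21,22,64,70],{"oi":2,"snf":56,"yc":70},[14,24]],"n":[[39,11],{"c":8,"ju":53,"o":52,"si":97}]}
After op 2 (add /m/0/vl 3): {"hfj":[{"hyq":46,"m":84,"ub":95},[52,71,40,28]],"kmt":[{"a":14,"hf":60,"vo":69,"x":62},{"dy":81,"ip":71}],"m":[{"ayd":64,"enx":4,"j":17,"kh":70,"vl":3},[21,22,64,70],{"oi":2,"snf":56,"yc":70},[14,24]],"n":[[39,11],{"c":8,"ju":53,"o":52,"si":97}]}
After op 3 (remove /kmt/0/x): {"hfj":[{"hyq":46,"m":84,"ub":95},[52,71,40,28]],"kmt":[{"a":14,"hf":60,"vo":69},{"dy":81,"ip":71}],"m":[{"ayd":64,"enx":4,"j":17,"kh":70,"vl":3},[21,22,64,70],{"oi":2,"snf":56,"yc":70},[14,24]],"n":[[39,11],{"c":8,"ju":53,"o":52,"si":97}]}
After op 4 (replace /n/0/0 86): {"hfj":[{"hyq":46,"m":84,"ub":95},[52,71,40,28]],"kmt":[{"a":14,"hf":60,"vo":69},{"dy":81,"ip":71}],"m":[{"ayd":64,"enx":4,"j":17,"kh":70,"vl":3},[21,22,64,70],{"oi":2,"snf":56,"yc":70},[14,24]],"n":[[86,11],{"c":8,"ju":53,"o":52,"si":97}]}
After op 5 (add /kmt/2 26): {"hfj":[{"hyq":46,"m":84,"ub":95},[52,71,40,28]],"kmt":[{"a":14,"hf":60,"vo":69},{"dy":81,"ip":71},26],"m":[{"ayd":64,"enx":4,"j":17,"kh":70,"vl":3},[21,22,64,70],{"oi":2,"snf":56,"yc":70},[14,24]],"n":[[86,11],{"c":8,"ju":53,"o":52,"si":97}]}
After op 6 (replace /n/0/0 94): {"hfj":[{"hyq":46,"m":84,"ub":95},[52,71,40,28]],"kmt":[{"a":14,"hf":60,"vo":69},{"dy":81,"ip":71},26],"m":[{"ayd":64,"enx":4,"j":17,"kh":70,"vl":3},[21,22,64,70],{"oi":2,"snf":56,"yc":70},[14,24]],"n":[[94,11],{"c":8,"ju":53,"o":52,"si":97}]}
After op 7 (add /m/0/j 51): {"hfj":[{"hyq":46,"m":84,"ub":95},[52,71,40,28]],"kmt":[{"a":14,"hf":60,"vo":69},{"dy":81,"ip":71},26],"m":[{"ayd":64,"enx":4,"j":51,"kh":70,"vl":3},[21,22,64,70],{"oi":2,"snf":56,"yc":70},[14,24]],"n":[[94,11],{"c":8,"ju":53,"o":52,"si":97}]}
After op 8 (add /kmt/0/r 7): {"hfj":[{"hyq":46,"m":84,"ub":95},[52,71,40,28]],"kmt":[{"a":14,"hf":60,"r":7,"vo":69},{"dy":81,"ip":71},26],"m":[{"ayd":64,"enx":4,"j":51,"kh":70,"vl":3},[21,22,64,70],{"oi":2,"snf":56,"yc":70},[14,24]],"n":[[94,11],{"c":8,"ju":53,"o":52,"si":97}]}
After op 9 (replace /n/1/c 53): {"hfj":[{"hyq":46,"m":84,"ub":95},[52,71,40,28]],"kmt":[{"a":14,"hf":60,"r":7,"vo":69},{"dy":81,"ip":71},26],"m":[{"ayd":64,"enx":4,"j":51,"kh":70,"vl":3},[21,22,64,70],{"oi":2,"snf":56,"yc":70},[14,24]],"n":[[94,11],{"c":53,"ju":53,"o":52,"si":97}]}
After op 10 (remove /m/2/yc): {"hfj":[{"hyq":46,"m":84,"ub":95},[52,71,40,28]],"kmt":[{"a":14,"hf":60,"r":7,"vo":69},{"dy":81,"ip":71},26],"m":[{"ayd":64,"enx":4,"j":51,"kh":70,"vl":3},[21,22,64,70],{"oi":2,"snf":56},[14,24]],"n":[[94,11],{"c":53,"ju":53,"o":52,"si":97}]}
After op 11 (add /n/1/vyw 21): {"hfj":[{"hyq":46,"m":84,"ub":95},[52,71,40,28]],"kmt":[{"a":14,"hf":60,"r":7,"vo":69},{"dy":81,"ip":71},26],"m":[{"ayd":64,"enx":4,"j":51,"kh":70,"vl":3},[21,22,64,70],{"oi":2,"snf":56},[14,24]],"n":[[94,11],{"c":53,"ju":53,"o":52,"si":97,"vyw":21}]}
After op 12 (add /kmt/1 64): {"hfj":[{"hyq":46,"m":84,"ub":95},[52,71,40,28]],"kmt":[{"a":14,"hf":60,"r":7,"vo":69},64,{"dy":81,"ip":71},26],"m":[{"ayd":64,"enx":4,"j":51,"kh":70,"vl":3},[21,22,64,70],{"oi":2,"snf":56},[14,24]],"n":[[94,11],{"c":53,"ju":53,"o":52,"si":97,"vyw":21}]}
After op 13 (add /hfj/0 17): {"hfj":[17,{"hyq":46,"m":84,"ub":95},[52,71,40,28]],"kmt":[{"a":14,"hf":60,"r":7,"vo":69},64,{"dy":81,"ip":71},26],"m":[{"ayd":64,"enx":4,"j":51,"kh":70,"vl":3},[21,22,64,70],{"oi":2,"snf":56},[14,24]],"n":[[94,11],{"c":53,"ju":53,"o":52,"si":97,"vyw":21}]}
After op 14 (replace /n/1/vyw 51): {"hfj":[17,{"hyq":46,"m":84,"ub":95},[52,71,40,28]],"kmt":[{"a":14,"hf":60,"r":7,"vo":69},64,{"dy":81,"ip":71},26],"m":[{"ayd":64,"enx":4,"j":51,"kh":70,"vl":3},[21,22,64,70],{"oi":2,"snf":56},[14,24]],"n":[[94,11],{"c":53,"ju":53,"o":52,"si":97,"vyw":51}]}
After op 15 (remove /m/1/1): {"hfj":[17,{"hyq":46,"m":84,"ub":95},[52,71,40,28]],"kmt":[{"a":14,"hf":60,"r":7,"vo":69},64,{"dy":81,"ip":71},26],"m":[{"ayd":64,"enx":4,"j":51,"kh":70,"vl":3},[21,64,70],{"oi":2,"snf":56},[14,24]],"n":[[94,11],{"c":53,"ju":53,"o":52,"si":97,"vyw":51}]}
After op 16 (remove /n): {"hfj":[17,{"hyq":46,"m":84,"ub":95},[52,71,40,28]],"kmt":[{"a":14,"hf":60,"r":7,"vo":69},64,{"dy":81,"ip":71},26],"m":[{"ayd":64,"enx":4,"j":51,"kh":70,"vl":3},[21,64,70],{"oi":2,"snf":56},[14,24]]}
After op 17 (remove /m/0): {"hfj":[17,{"hyq":46,"m":84,"ub":95},[52,71,40,28]],"kmt":[{"a":14,"hf":60,"r":7,"vo":69},64,{"dy":81,"ip":71},26],"m":[[21,64,70],{"oi":2,"snf":56},[14,24]]}
After op 18 (add /kmt/1 80): {"hfj":[17,{"hyq":46,"m":84,"ub":95},[52,71,40,28]],"kmt":[{"a":14,"hf":60,"r":7,"vo":69},80,64,{"dy":81,"ip":71},26],"m":[[21,64,70],{"oi":2,"snf":56},[14,24]]}
After op 19 (replace /hfj 30): {"hfj":30,"kmt":[{"a":14,"hf":60,"r":7,"vo":69},80,64,{"dy":81,"ip":71},26],"m":[[21,64,70],{"oi":2,"snf":56},[14,24]]}
After op 20 (replace /kmt/0/a 89): {"hfj":30,"kmt":[{"a":89,"hf":60,"r":7,"vo":69},80,64,{"dy":81,"ip":71},26],"m":[[21,64,70],{"oi":2,"snf":56},[14,24]]}
After op 21 (replace /m/0 85): {"hfj":30,"kmt":[{"a":89,"hf":60,"r":7,"vo":69},80,64,{"dy":81,"ip":71},26],"m":[85,{"oi":2,"snf":56},[14,24]]}
After op 22 (replace /kmt/0/r 77): {"hfj":30,"kmt":[{"a":89,"hf":60,"r":77,"vo":69},80,64,{"dy":81,"ip":71},26],"m":[85,{"oi":2,"snf":56},[14,24]]}
After op 23 (remove /m/1/oi): {"hfj":30,"kmt":[{"a":89,"hf":60,"r":77,"vo":69},80,64,{"dy":81,"ip":71},26],"m":[85,{"snf":56},[14,24]]}

Answer: {"hfj":30,"kmt":[{"a":89,"hf":60,"r":77,"vo":69},80,64,{"dy":81,"ip":71},26],"m":[85,{"snf":56},[14,24]]}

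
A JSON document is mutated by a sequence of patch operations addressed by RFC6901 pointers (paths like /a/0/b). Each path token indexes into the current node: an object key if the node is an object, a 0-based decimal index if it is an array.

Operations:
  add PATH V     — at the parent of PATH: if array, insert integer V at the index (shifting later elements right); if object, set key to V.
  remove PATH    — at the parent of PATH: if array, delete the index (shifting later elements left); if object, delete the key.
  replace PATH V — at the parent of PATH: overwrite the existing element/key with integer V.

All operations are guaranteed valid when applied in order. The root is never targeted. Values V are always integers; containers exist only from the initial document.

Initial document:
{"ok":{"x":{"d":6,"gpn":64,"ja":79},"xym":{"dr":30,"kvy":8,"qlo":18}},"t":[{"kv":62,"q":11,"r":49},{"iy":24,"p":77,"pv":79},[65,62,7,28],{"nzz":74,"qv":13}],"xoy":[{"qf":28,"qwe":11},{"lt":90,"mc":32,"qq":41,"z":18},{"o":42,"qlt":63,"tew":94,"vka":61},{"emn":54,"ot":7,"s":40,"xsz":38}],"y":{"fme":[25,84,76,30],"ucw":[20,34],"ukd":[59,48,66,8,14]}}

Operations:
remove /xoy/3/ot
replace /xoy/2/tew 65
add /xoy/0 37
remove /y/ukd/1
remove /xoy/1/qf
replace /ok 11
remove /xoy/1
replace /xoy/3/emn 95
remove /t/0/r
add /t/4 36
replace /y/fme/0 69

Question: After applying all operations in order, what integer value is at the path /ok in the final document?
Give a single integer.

Answer: 11

Derivation:
After op 1 (remove /xoy/3/ot): {"ok":{"x":{"d":6,"gpn":64,"ja":79},"xym":{"dr":30,"kvy":8,"qlo":18}},"t":[{"kv":62,"q":11,"r":49},{"iy":24,"p":77,"pv":79},[65,62,7,28],{"nzz":74,"qv":13}],"xoy":[{"qf":28,"qwe":11},{"lt":90,"mc":32,"qq":41,"z":18},{"o":42,"qlt":63,"tew":94,"vka":61},{"emn":54,"s":40,"xsz":38}],"y":{"fme":[25,84,76,30],"ucw":[20,34],"ukd":[59,48,66,8,14]}}
After op 2 (replace /xoy/2/tew 65): {"ok":{"x":{"d":6,"gpn":64,"ja":79},"xym":{"dr":30,"kvy":8,"qlo":18}},"t":[{"kv":62,"q":11,"r":49},{"iy":24,"p":77,"pv":79},[65,62,7,28],{"nzz":74,"qv":13}],"xoy":[{"qf":28,"qwe":11},{"lt":90,"mc":32,"qq":41,"z":18},{"o":42,"qlt":63,"tew":65,"vka":61},{"emn":54,"s":40,"xsz":38}],"y":{"fme":[25,84,76,30],"ucw":[20,34],"ukd":[59,48,66,8,14]}}
After op 3 (add /xoy/0 37): {"ok":{"x":{"d":6,"gpn":64,"ja":79},"xym":{"dr":30,"kvy":8,"qlo":18}},"t":[{"kv":62,"q":11,"r":49},{"iy":24,"p":77,"pv":79},[65,62,7,28],{"nzz":74,"qv":13}],"xoy":[37,{"qf":28,"qwe":11},{"lt":90,"mc":32,"qq":41,"z":18},{"o":42,"qlt":63,"tew":65,"vka":61},{"emn":54,"s":40,"xsz":38}],"y":{"fme":[25,84,76,30],"ucw":[20,34],"ukd":[59,48,66,8,14]}}
After op 4 (remove /y/ukd/1): {"ok":{"x":{"d":6,"gpn":64,"ja":79},"xym":{"dr":30,"kvy":8,"qlo":18}},"t":[{"kv":62,"q":11,"r":49},{"iy":24,"p":77,"pv":79},[65,62,7,28],{"nzz":74,"qv":13}],"xoy":[37,{"qf":28,"qwe":11},{"lt":90,"mc":32,"qq":41,"z":18},{"o":42,"qlt":63,"tew":65,"vka":61},{"emn":54,"s":40,"xsz":38}],"y":{"fme":[25,84,76,30],"ucw":[20,34],"ukd":[59,66,8,14]}}
After op 5 (remove /xoy/1/qf): {"ok":{"x":{"d":6,"gpn":64,"ja":79},"xym":{"dr":30,"kvy":8,"qlo":18}},"t":[{"kv":62,"q":11,"r":49},{"iy":24,"p":77,"pv":79},[65,62,7,28],{"nzz":74,"qv":13}],"xoy":[37,{"qwe":11},{"lt":90,"mc":32,"qq":41,"z":18},{"o":42,"qlt":63,"tew":65,"vka":61},{"emn":54,"s":40,"xsz":38}],"y":{"fme":[25,84,76,30],"ucw":[20,34],"ukd":[59,66,8,14]}}
After op 6 (replace /ok 11): {"ok":11,"t":[{"kv":62,"q":11,"r":49},{"iy":24,"p":77,"pv":79},[65,62,7,28],{"nzz":74,"qv":13}],"xoy":[37,{"qwe":11},{"lt":90,"mc":32,"qq":41,"z":18},{"o":42,"qlt":63,"tew":65,"vka":61},{"emn":54,"s":40,"xsz":38}],"y":{"fme":[25,84,76,30],"ucw":[20,34],"ukd":[59,66,8,14]}}
After op 7 (remove /xoy/1): {"ok":11,"t":[{"kv":62,"q":11,"r":49},{"iy":24,"p":77,"pv":79},[65,62,7,28],{"nzz":74,"qv":13}],"xoy":[37,{"lt":90,"mc":32,"qq":41,"z":18},{"o":42,"qlt":63,"tew":65,"vka":61},{"emn":54,"s":40,"xsz":38}],"y":{"fme":[25,84,76,30],"ucw":[20,34],"ukd":[59,66,8,14]}}
After op 8 (replace /xoy/3/emn 95): {"ok":11,"t":[{"kv":62,"q":11,"r":49},{"iy":24,"p":77,"pv":79},[65,62,7,28],{"nzz":74,"qv":13}],"xoy":[37,{"lt":90,"mc":32,"qq":41,"z":18},{"o":42,"qlt":63,"tew":65,"vka":61},{"emn":95,"s":40,"xsz":38}],"y":{"fme":[25,84,76,30],"ucw":[20,34],"ukd":[59,66,8,14]}}
After op 9 (remove /t/0/r): {"ok":11,"t":[{"kv":62,"q":11},{"iy":24,"p":77,"pv":79},[65,62,7,28],{"nzz":74,"qv":13}],"xoy":[37,{"lt":90,"mc":32,"qq":41,"z":18},{"o":42,"qlt":63,"tew":65,"vka":61},{"emn":95,"s":40,"xsz":38}],"y":{"fme":[25,84,76,30],"ucw":[20,34],"ukd":[59,66,8,14]}}
After op 10 (add /t/4 36): {"ok":11,"t":[{"kv":62,"q":11},{"iy":24,"p":77,"pv":79},[65,62,7,28],{"nzz":74,"qv":13},36],"xoy":[37,{"lt":90,"mc":32,"qq":41,"z":18},{"o":42,"qlt":63,"tew":65,"vka":61},{"emn":95,"s":40,"xsz":38}],"y":{"fme":[25,84,76,30],"ucw":[20,34],"ukd":[59,66,8,14]}}
After op 11 (replace /y/fme/0 69): {"ok":11,"t":[{"kv":62,"q":11},{"iy":24,"p":77,"pv":79},[65,62,7,28],{"nzz":74,"qv":13},36],"xoy":[37,{"lt":90,"mc":32,"qq":41,"z":18},{"o":42,"qlt":63,"tew":65,"vka":61},{"emn":95,"s":40,"xsz":38}],"y":{"fme":[69,84,76,30],"ucw":[20,34],"ukd":[59,66,8,14]}}
Value at /ok: 11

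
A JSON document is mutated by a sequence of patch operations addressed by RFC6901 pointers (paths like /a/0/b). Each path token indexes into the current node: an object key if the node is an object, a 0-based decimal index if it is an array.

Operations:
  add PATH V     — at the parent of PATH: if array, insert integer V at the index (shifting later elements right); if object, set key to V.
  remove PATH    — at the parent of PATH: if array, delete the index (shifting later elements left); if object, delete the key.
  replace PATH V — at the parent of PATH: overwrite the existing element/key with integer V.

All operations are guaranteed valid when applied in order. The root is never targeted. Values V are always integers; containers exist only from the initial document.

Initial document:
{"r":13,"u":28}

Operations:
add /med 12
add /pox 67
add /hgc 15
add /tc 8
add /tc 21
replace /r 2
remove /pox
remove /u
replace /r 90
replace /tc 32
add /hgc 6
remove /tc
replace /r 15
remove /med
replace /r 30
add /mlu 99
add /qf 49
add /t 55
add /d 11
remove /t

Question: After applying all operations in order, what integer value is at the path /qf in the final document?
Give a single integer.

Answer: 49

Derivation:
After op 1 (add /med 12): {"med":12,"r":13,"u":28}
After op 2 (add /pox 67): {"med":12,"pox":67,"r":13,"u":28}
After op 3 (add /hgc 15): {"hgc":15,"med":12,"pox":67,"r":13,"u":28}
After op 4 (add /tc 8): {"hgc":15,"med":12,"pox":67,"r":13,"tc":8,"u":28}
After op 5 (add /tc 21): {"hgc":15,"med":12,"pox":67,"r":13,"tc":21,"u":28}
After op 6 (replace /r 2): {"hgc":15,"med":12,"pox":67,"r":2,"tc":21,"u":28}
After op 7 (remove /pox): {"hgc":15,"med":12,"r":2,"tc":21,"u":28}
After op 8 (remove /u): {"hgc":15,"med":12,"r":2,"tc":21}
After op 9 (replace /r 90): {"hgc":15,"med":12,"r":90,"tc":21}
After op 10 (replace /tc 32): {"hgc":15,"med":12,"r":90,"tc":32}
After op 11 (add /hgc 6): {"hgc":6,"med":12,"r":90,"tc":32}
After op 12 (remove /tc): {"hgc":6,"med":12,"r":90}
After op 13 (replace /r 15): {"hgc":6,"med":12,"r":15}
After op 14 (remove /med): {"hgc":6,"r":15}
After op 15 (replace /r 30): {"hgc":6,"r":30}
After op 16 (add /mlu 99): {"hgc":6,"mlu":99,"r":30}
After op 17 (add /qf 49): {"hgc":6,"mlu":99,"qf":49,"r":30}
After op 18 (add /t 55): {"hgc":6,"mlu":99,"qf":49,"r":30,"t":55}
After op 19 (add /d 11): {"d":11,"hgc":6,"mlu":99,"qf":49,"r":30,"t":55}
After op 20 (remove /t): {"d":11,"hgc":6,"mlu":99,"qf":49,"r":30}
Value at /qf: 49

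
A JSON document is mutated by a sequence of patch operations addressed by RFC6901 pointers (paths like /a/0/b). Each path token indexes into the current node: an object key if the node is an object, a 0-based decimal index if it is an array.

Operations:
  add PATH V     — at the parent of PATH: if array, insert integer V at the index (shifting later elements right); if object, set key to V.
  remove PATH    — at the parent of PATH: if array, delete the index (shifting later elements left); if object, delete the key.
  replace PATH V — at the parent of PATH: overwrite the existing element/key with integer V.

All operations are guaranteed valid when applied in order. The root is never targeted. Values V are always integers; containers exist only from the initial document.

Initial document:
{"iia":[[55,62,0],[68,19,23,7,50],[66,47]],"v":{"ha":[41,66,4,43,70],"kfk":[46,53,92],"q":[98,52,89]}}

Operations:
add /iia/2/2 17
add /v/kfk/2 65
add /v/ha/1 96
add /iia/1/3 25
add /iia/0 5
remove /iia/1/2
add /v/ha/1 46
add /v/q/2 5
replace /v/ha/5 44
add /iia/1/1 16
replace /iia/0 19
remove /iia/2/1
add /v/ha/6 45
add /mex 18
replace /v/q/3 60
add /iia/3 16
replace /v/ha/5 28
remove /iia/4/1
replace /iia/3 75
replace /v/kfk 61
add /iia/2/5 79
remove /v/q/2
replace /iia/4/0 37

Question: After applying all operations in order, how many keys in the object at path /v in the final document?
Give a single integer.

Answer: 3

Derivation:
After op 1 (add /iia/2/2 17): {"iia":[[55,62,0],[68,19,23,7,50],[66,47,17]],"v":{"ha":[41,66,4,43,70],"kfk":[46,53,92],"q":[98,52,89]}}
After op 2 (add /v/kfk/2 65): {"iia":[[55,62,0],[68,19,23,7,50],[66,47,17]],"v":{"ha":[41,66,4,43,70],"kfk":[46,53,65,92],"q":[98,52,89]}}
After op 3 (add /v/ha/1 96): {"iia":[[55,62,0],[68,19,23,7,50],[66,47,17]],"v":{"ha":[41,96,66,4,43,70],"kfk":[46,53,65,92],"q":[98,52,89]}}
After op 4 (add /iia/1/3 25): {"iia":[[55,62,0],[68,19,23,25,7,50],[66,47,17]],"v":{"ha":[41,96,66,4,43,70],"kfk":[46,53,65,92],"q":[98,52,89]}}
After op 5 (add /iia/0 5): {"iia":[5,[55,62,0],[68,19,23,25,7,50],[66,47,17]],"v":{"ha":[41,96,66,4,43,70],"kfk":[46,53,65,92],"q":[98,52,89]}}
After op 6 (remove /iia/1/2): {"iia":[5,[55,62],[68,19,23,25,7,50],[66,47,17]],"v":{"ha":[41,96,66,4,43,70],"kfk":[46,53,65,92],"q":[98,52,89]}}
After op 7 (add /v/ha/1 46): {"iia":[5,[55,62],[68,19,23,25,7,50],[66,47,17]],"v":{"ha":[41,46,96,66,4,43,70],"kfk":[46,53,65,92],"q":[98,52,89]}}
After op 8 (add /v/q/2 5): {"iia":[5,[55,62],[68,19,23,25,7,50],[66,47,17]],"v":{"ha":[41,46,96,66,4,43,70],"kfk":[46,53,65,92],"q":[98,52,5,89]}}
After op 9 (replace /v/ha/5 44): {"iia":[5,[55,62],[68,19,23,25,7,50],[66,47,17]],"v":{"ha":[41,46,96,66,4,44,70],"kfk":[46,53,65,92],"q":[98,52,5,89]}}
After op 10 (add /iia/1/1 16): {"iia":[5,[55,16,62],[68,19,23,25,7,50],[66,47,17]],"v":{"ha":[41,46,96,66,4,44,70],"kfk":[46,53,65,92],"q":[98,52,5,89]}}
After op 11 (replace /iia/0 19): {"iia":[19,[55,16,62],[68,19,23,25,7,50],[66,47,17]],"v":{"ha":[41,46,96,66,4,44,70],"kfk":[46,53,65,92],"q":[98,52,5,89]}}
After op 12 (remove /iia/2/1): {"iia":[19,[55,16,62],[68,23,25,7,50],[66,47,17]],"v":{"ha":[41,46,96,66,4,44,70],"kfk":[46,53,65,92],"q":[98,52,5,89]}}
After op 13 (add /v/ha/6 45): {"iia":[19,[55,16,62],[68,23,25,7,50],[66,47,17]],"v":{"ha":[41,46,96,66,4,44,45,70],"kfk":[46,53,65,92],"q":[98,52,5,89]}}
After op 14 (add /mex 18): {"iia":[19,[55,16,62],[68,23,25,7,50],[66,47,17]],"mex":18,"v":{"ha":[41,46,96,66,4,44,45,70],"kfk":[46,53,65,92],"q":[98,52,5,89]}}
After op 15 (replace /v/q/3 60): {"iia":[19,[55,16,62],[68,23,25,7,50],[66,47,17]],"mex":18,"v":{"ha":[41,46,96,66,4,44,45,70],"kfk":[46,53,65,92],"q":[98,52,5,60]}}
After op 16 (add /iia/3 16): {"iia":[19,[55,16,62],[68,23,25,7,50],16,[66,47,17]],"mex":18,"v":{"ha":[41,46,96,66,4,44,45,70],"kfk":[46,53,65,92],"q":[98,52,5,60]}}
After op 17 (replace /v/ha/5 28): {"iia":[19,[55,16,62],[68,23,25,7,50],16,[66,47,17]],"mex":18,"v":{"ha":[41,46,96,66,4,28,45,70],"kfk":[46,53,65,92],"q":[98,52,5,60]}}
After op 18 (remove /iia/4/1): {"iia":[19,[55,16,62],[68,23,25,7,50],16,[66,17]],"mex":18,"v":{"ha":[41,46,96,66,4,28,45,70],"kfk":[46,53,65,92],"q":[98,52,5,60]}}
After op 19 (replace /iia/3 75): {"iia":[19,[55,16,62],[68,23,25,7,50],75,[66,17]],"mex":18,"v":{"ha":[41,46,96,66,4,28,45,70],"kfk":[46,53,65,92],"q":[98,52,5,60]}}
After op 20 (replace /v/kfk 61): {"iia":[19,[55,16,62],[68,23,25,7,50],75,[66,17]],"mex":18,"v":{"ha":[41,46,96,66,4,28,45,70],"kfk":61,"q":[98,52,5,60]}}
After op 21 (add /iia/2/5 79): {"iia":[19,[55,16,62],[68,23,25,7,50,79],75,[66,17]],"mex":18,"v":{"ha":[41,46,96,66,4,28,45,70],"kfk":61,"q":[98,52,5,60]}}
After op 22 (remove /v/q/2): {"iia":[19,[55,16,62],[68,23,25,7,50,79],75,[66,17]],"mex":18,"v":{"ha":[41,46,96,66,4,28,45,70],"kfk":61,"q":[98,52,60]}}
After op 23 (replace /iia/4/0 37): {"iia":[19,[55,16,62],[68,23,25,7,50,79],75,[37,17]],"mex":18,"v":{"ha":[41,46,96,66,4,28,45,70],"kfk":61,"q":[98,52,60]}}
Size at path /v: 3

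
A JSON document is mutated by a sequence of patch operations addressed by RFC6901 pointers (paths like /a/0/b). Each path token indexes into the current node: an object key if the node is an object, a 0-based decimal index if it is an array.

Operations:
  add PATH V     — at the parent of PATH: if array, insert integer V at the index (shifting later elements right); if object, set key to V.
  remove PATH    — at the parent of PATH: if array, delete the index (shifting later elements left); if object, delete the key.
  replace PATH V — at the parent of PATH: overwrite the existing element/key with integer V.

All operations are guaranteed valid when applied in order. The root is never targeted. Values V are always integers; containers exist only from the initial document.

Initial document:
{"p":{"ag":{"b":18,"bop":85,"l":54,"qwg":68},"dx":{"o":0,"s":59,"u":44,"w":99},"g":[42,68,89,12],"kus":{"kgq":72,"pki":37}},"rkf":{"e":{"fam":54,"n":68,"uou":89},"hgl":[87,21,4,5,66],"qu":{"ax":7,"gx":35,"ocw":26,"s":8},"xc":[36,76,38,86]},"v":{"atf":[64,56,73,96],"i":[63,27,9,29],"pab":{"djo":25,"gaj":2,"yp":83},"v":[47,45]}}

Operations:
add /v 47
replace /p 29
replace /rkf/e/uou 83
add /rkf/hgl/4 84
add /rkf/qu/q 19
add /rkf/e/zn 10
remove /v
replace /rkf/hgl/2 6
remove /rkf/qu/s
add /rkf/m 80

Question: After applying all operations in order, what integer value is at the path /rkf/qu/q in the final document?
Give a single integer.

After op 1 (add /v 47): {"p":{"ag":{"b":18,"bop":85,"l":54,"qwg":68},"dx":{"o":0,"s":59,"u":44,"w":99},"g":[42,68,89,12],"kus":{"kgq":72,"pki":37}},"rkf":{"e":{"fam":54,"n":68,"uou":89},"hgl":[87,21,4,5,66],"qu":{"ax":7,"gx":35,"ocw":26,"s":8},"xc":[36,76,38,86]},"v":47}
After op 2 (replace /p 29): {"p":29,"rkf":{"e":{"fam":54,"n":68,"uou":89},"hgl":[87,21,4,5,66],"qu":{"ax":7,"gx":35,"ocw":26,"s":8},"xc":[36,76,38,86]},"v":47}
After op 3 (replace /rkf/e/uou 83): {"p":29,"rkf":{"e":{"fam":54,"n":68,"uou":83},"hgl":[87,21,4,5,66],"qu":{"ax":7,"gx":35,"ocw":26,"s":8},"xc":[36,76,38,86]},"v":47}
After op 4 (add /rkf/hgl/4 84): {"p":29,"rkf":{"e":{"fam":54,"n":68,"uou":83},"hgl":[87,21,4,5,84,66],"qu":{"ax":7,"gx":35,"ocw":26,"s":8},"xc":[36,76,38,86]},"v":47}
After op 5 (add /rkf/qu/q 19): {"p":29,"rkf":{"e":{"fam":54,"n":68,"uou":83},"hgl":[87,21,4,5,84,66],"qu":{"ax":7,"gx":35,"ocw":26,"q":19,"s":8},"xc":[36,76,38,86]},"v":47}
After op 6 (add /rkf/e/zn 10): {"p":29,"rkf":{"e":{"fam":54,"n":68,"uou":83,"zn":10},"hgl":[87,21,4,5,84,66],"qu":{"ax":7,"gx":35,"ocw":26,"q":19,"s":8},"xc":[36,76,38,86]},"v":47}
After op 7 (remove /v): {"p":29,"rkf":{"e":{"fam":54,"n":68,"uou":83,"zn":10},"hgl":[87,21,4,5,84,66],"qu":{"ax":7,"gx":35,"ocw":26,"q":19,"s":8},"xc":[36,76,38,86]}}
After op 8 (replace /rkf/hgl/2 6): {"p":29,"rkf":{"e":{"fam":54,"n":68,"uou":83,"zn":10},"hgl":[87,21,6,5,84,66],"qu":{"ax":7,"gx":35,"ocw":26,"q":19,"s":8},"xc":[36,76,38,86]}}
After op 9 (remove /rkf/qu/s): {"p":29,"rkf":{"e":{"fam":54,"n":68,"uou":83,"zn":10},"hgl":[87,21,6,5,84,66],"qu":{"ax":7,"gx":35,"ocw":26,"q":19},"xc":[36,76,38,86]}}
After op 10 (add /rkf/m 80): {"p":29,"rkf":{"e":{"fam":54,"n":68,"uou":83,"zn":10},"hgl":[87,21,6,5,84,66],"m":80,"qu":{"ax":7,"gx":35,"ocw":26,"q":19},"xc":[36,76,38,86]}}
Value at /rkf/qu/q: 19

Answer: 19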